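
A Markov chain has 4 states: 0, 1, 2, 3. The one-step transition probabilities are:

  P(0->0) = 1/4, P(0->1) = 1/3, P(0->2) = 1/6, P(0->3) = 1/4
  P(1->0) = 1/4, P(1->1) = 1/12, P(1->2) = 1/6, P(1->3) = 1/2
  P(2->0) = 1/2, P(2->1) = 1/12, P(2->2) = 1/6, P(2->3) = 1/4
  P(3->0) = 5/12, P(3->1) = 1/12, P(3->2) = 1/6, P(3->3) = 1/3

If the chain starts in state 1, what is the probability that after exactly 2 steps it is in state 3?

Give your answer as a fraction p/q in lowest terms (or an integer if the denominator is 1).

Answer: 5/16

Derivation:
Computing P^2 by repeated multiplication:
P^1 =
  0: [1/4, 1/3, 1/6, 1/4]
  1: [1/4, 1/12, 1/6, 1/2]
  2: [1/2, 1/12, 1/6, 1/4]
  3: [5/12, 1/12, 1/6, 1/3]
P^2 =
  0: [1/3, 7/48, 1/6, 17/48]
  1: [3/8, 7/48, 1/6, 5/16]
  2: [1/3, 5/24, 1/6, 7/24]
  3: [25/72, 3/16, 1/6, 43/144]

(P^2)[1 -> 3] = 5/16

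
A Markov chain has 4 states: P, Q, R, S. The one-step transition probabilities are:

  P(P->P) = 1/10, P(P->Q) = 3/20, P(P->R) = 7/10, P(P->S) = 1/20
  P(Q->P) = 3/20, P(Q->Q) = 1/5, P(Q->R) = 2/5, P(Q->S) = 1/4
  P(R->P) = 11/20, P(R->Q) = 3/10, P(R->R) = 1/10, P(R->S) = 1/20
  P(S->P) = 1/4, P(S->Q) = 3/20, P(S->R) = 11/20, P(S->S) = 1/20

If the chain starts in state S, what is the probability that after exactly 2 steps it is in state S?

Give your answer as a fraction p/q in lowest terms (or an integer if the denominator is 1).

Answer: 2/25

Derivation:
Computing P^2 by repeated multiplication:
P^1 =
  P: [1/10, 3/20, 7/10, 1/20]
  Q: [3/20, 1/5, 2/5, 1/4]
  R: [11/20, 3/10, 1/10, 1/20]
  S: [1/4, 3/20, 11/20, 1/20]
P^2 =
  P: [43/100, 21/80, 91/400, 2/25]
  Q: [131/400, 11/50, 29/80, 9/100]
  R: [67/400, 9/50, 217/400, 11/100]
  S: [29/80, 6/25, 127/400, 2/25]

(P^2)[S -> S] = 2/25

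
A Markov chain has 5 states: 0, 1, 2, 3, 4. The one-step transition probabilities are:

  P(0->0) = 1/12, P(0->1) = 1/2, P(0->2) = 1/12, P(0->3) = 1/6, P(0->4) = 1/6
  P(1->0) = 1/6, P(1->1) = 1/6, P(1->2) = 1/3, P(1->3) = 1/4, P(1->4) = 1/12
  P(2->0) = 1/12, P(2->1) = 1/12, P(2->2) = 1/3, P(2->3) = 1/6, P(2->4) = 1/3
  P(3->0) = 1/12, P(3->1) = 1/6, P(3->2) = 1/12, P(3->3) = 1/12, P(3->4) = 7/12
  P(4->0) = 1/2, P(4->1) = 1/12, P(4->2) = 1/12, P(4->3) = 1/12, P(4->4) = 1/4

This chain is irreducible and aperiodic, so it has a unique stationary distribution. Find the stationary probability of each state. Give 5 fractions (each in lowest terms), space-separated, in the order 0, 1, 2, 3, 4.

Answer: 503/2397 479/2397 142/799 7/47 632/2397

Derivation:
The stationary distribution satisfies pi = pi * P, i.e.:
  pi_0 = 1/12*pi_0 + 1/6*pi_1 + 1/12*pi_2 + 1/12*pi_3 + 1/2*pi_4
  pi_1 = 1/2*pi_0 + 1/6*pi_1 + 1/12*pi_2 + 1/6*pi_3 + 1/12*pi_4
  pi_2 = 1/12*pi_0 + 1/3*pi_1 + 1/3*pi_2 + 1/12*pi_3 + 1/12*pi_4
  pi_3 = 1/6*pi_0 + 1/4*pi_1 + 1/6*pi_2 + 1/12*pi_3 + 1/12*pi_4
  pi_4 = 1/6*pi_0 + 1/12*pi_1 + 1/3*pi_2 + 7/12*pi_3 + 1/4*pi_4
with normalization: pi_0 + pi_1 + pi_2 + pi_3 + pi_4 = 1.

Using the first 4 balance equations plus normalization, the linear system A*pi = b is:
  [-11/12, 1/6, 1/12, 1/12, 1/2] . pi = 0
  [1/2, -5/6, 1/12, 1/6, 1/12] . pi = 0
  [1/12, 1/3, -2/3, 1/12, 1/12] . pi = 0
  [1/6, 1/4, 1/6, -11/12, 1/12] . pi = 0
  [1, 1, 1, 1, 1] . pi = 1

Solving yields:
  pi_0 = 503/2397
  pi_1 = 479/2397
  pi_2 = 142/799
  pi_3 = 7/47
  pi_4 = 632/2397

Verification (pi * P):
  503/2397*1/12 + 479/2397*1/6 + 142/799*1/12 + 7/47*1/12 + 632/2397*1/2 = 503/2397 = pi_0  (ok)
  503/2397*1/2 + 479/2397*1/6 + 142/799*1/12 + 7/47*1/6 + 632/2397*1/12 = 479/2397 = pi_1  (ok)
  503/2397*1/12 + 479/2397*1/3 + 142/799*1/3 + 7/47*1/12 + 632/2397*1/12 = 142/799 = pi_2  (ok)
  503/2397*1/6 + 479/2397*1/4 + 142/799*1/6 + 7/47*1/12 + 632/2397*1/12 = 7/47 = pi_3  (ok)
  503/2397*1/6 + 479/2397*1/12 + 142/799*1/3 + 7/47*7/12 + 632/2397*1/4 = 632/2397 = pi_4  (ok)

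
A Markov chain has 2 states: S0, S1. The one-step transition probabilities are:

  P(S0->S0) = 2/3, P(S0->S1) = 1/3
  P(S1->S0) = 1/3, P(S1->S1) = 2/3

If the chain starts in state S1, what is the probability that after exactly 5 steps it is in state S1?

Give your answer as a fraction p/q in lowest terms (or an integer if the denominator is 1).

Answer: 122/243

Derivation:
Computing P^5 by repeated multiplication:
P^1 =
  S0: [2/3, 1/3]
  S1: [1/3, 2/3]
P^2 =
  S0: [5/9, 4/9]
  S1: [4/9, 5/9]
P^3 =
  S0: [14/27, 13/27]
  S1: [13/27, 14/27]
P^4 =
  S0: [41/81, 40/81]
  S1: [40/81, 41/81]
P^5 =
  S0: [122/243, 121/243]
  S1: [121/243, 122/243]

(P^5)[S1 -> S1] = 122/243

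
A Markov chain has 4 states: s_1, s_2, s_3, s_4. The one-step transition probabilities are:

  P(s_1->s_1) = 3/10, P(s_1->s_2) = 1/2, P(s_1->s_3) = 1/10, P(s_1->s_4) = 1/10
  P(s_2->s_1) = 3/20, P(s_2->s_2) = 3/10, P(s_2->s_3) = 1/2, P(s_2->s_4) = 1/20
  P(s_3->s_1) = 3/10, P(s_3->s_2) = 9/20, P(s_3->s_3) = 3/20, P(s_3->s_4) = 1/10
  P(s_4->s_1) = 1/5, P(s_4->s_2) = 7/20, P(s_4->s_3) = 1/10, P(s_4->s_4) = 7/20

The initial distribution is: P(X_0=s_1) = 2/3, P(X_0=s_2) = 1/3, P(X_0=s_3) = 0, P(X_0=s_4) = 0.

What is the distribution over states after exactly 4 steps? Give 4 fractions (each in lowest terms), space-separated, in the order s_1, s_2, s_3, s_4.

Propagating the distribution step by step (d_{t+1} = d_t * P):
d_0 = (s_1=2/3, s_2=1/3, s_3=0, s_4=0)
  d_1[s_1] = 2/3*3/10 + 1/3*3/20 + 0*3/10 + 0*1/5 = 1/4
  d_1[s_2] = 2/3*1/2 + 1/3*3/10 + 0*9/20 + 0*7/20 = 13/30
  d_1[s_3] = 2/3*1/10 + 1/3*1/2 + 0*3/20 + 0*1/10 = 7/30
  d_1[s_4] = 2/3*1/10 + 1/3*1/20 + 0*1/10 + 0*7/20 = 1/12
d_1 = (s_1=1/4, s_2=13/30, s_3=7/30, s_4=1/12)
  d_2[s_1] = 1/4*3/10 + 13/30*3/20 + 7/30*3/10 + 1/12*1/5 = 17/75
  d_2[s_2] = 1/4*1/2 + 13/30*3/10 + 7/30*9/20 + 1/12*7/20 = 467/1200
  d_2[s_3] = 1/4*1/10 + 13/30*1/2 + 7/30*3/20 + 1/12*1/10 = 57/200
  d_2[s_4] = 1/4*1/10 + 13/30*1/20 + 7/30*1/10 + 1/12*7/20 = 119/1200
d_2 = (s_1=17/75, s_2=467/1200, s_3=57/200, s_4=119/1200)
  d_3[s_1] = 17/75*3/10 + 467/1200*3/20 + 57/200*3/10 + 119/1200*1/5 = 5561/24000
  d_3[s_2] = 17/75*1/2 + 467/1200*3/10 + 57/200*9/20 + 119/1200*7/20 = 9433/24000
  d_3[s_3] = 17/75*1/10 + 467/1200*1/2 + 57/200*3/20 + 119/1200*1/10 = 3239/12000
  d_3[s_4] = 17/75*1/10 + 467/1200*1/20 + 57/200*1/10 + 119/1200*7/20 = 79/750
d_3 = (s_1=5561/24000, s_2=9433/24000, s_3=3239/12000, s_4=79/750)
  d_4[s_1] = 5561/24000*3/10 + 9433/24000*3/20 + 3239/12000*3/10 + 79/750*1/5 = 22129/96000
  d_4[s_2] = 5561/24000*1/2 + 9433/24000*3/10 + 3239/12000*9/20 + 79/750*7/20 = 94103/240000
  d_4[s_3] = 5561/24000*1/10 + 9433/24000*1/2 + 3239/12000*3/20 + 79/750*1/10 = 21657/80000
  d_4[s_4] = 5561/24000*1/10 + 9433/24000*1/20 + 3239/12000*1/10 + 79/750*7/20 = 17069/160000
d_4 = (s_1=22129/96000, s_2=94103/240000, s_3=21657/80000, s_4=17069/160000)

Answer: 22129/96000 94103/240000 21657/80000 17069/160000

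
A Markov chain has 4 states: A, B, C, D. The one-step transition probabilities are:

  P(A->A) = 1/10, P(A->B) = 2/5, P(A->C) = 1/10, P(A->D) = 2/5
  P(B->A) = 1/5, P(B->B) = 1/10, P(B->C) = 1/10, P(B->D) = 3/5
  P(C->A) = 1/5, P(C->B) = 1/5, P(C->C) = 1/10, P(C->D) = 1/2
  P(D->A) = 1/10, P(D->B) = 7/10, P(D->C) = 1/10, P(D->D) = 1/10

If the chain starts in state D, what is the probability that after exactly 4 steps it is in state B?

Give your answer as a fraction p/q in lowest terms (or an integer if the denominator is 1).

Computing P^4 by repeated multiplication:
P^1 =
  A: [1/10, 2/5, 1/10, 2/5]
  B: [1/5, 1/10, 1/10, 3/5]
  C: [1/5, 1/5, 1/10, 1/2]
  D: [1/10, 7/10, 1/10, 1/10]
P^2 =
  A: [3/20, 19/50, 1/10, 37/100]
  B: [3/25, 53/100, 1/10, 1/4]
  C: [13/100, 47/100, 1/10, 3/10]
  D: [9/50, 1/5, 1/10, 13/25]
P^3 =
  A: [37/250, 377/1000, 1/10, 3/8]
  B: [163/1000, 37/125, 1/10, 441/1000]
  C: [157/1000, 329/1000, 1/10, 207/500]
  D: [13/100, 119/250, 1/10, 147/500]
P^4 =
  A: [1477/10000, 1897/5000, 1/10, 3729/10000]
  B: [349/2500, 847/2000, 1/10, 3369/10000]
  C: [1429/10000, 811/2000, 1/10, 879/2500]
  D: [197/1250, 1627/5000, 1/10, 417/1000]

(P^4)[D -> B] = 1627/5000

Answer: 1627/5000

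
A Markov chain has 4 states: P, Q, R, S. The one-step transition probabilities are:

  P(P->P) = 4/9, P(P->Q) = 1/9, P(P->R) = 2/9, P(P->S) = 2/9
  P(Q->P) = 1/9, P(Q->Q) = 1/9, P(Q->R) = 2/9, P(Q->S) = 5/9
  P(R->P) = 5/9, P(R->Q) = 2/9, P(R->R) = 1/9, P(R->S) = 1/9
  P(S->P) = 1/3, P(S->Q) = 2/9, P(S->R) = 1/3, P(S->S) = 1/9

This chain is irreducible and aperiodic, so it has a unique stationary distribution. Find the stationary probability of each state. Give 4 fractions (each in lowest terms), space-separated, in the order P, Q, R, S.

Answer: 57/146 47/292 65/292 33/146

Derivation:
The stationary distribution satisfies pi = pi * P, i.e.:
  pi_P = 4/9*pi_P + 1/9*pi_Q + 5/9*pi_R + 1/3*pi_S
  pi_Q = 1/9*pi_P + 1/9*pi_Q + 2/9*pi_R + 2/9*pi_S
  pi_R = 2/9*pi_P + 2/9*pi_Q + 1/9*pi_R + 1/3*pi_S
  pi_S = 2/9*pi_P + 5/9*pi_Q + 1/9*pi_R + 1/9*pi_S
with normalization: pi_P + pi_Q + pi_R + pi_S = 1.

Using the first 3 balance equations plus normalization, the linear system A*pi = b is:
  [-5/9, 1/9, 5/9, 1/3] . pi = 0
  [1/9, -8/9, 2/9, 2/9] . pi = 0
  [2/9, 2/9, -8/9, 1/3] . pi = 0
  [1, 1, 1, 1] . pi = 1

Solving yields:
  pi_P = 57/146
  pi_Q = 47/292
  pi_R = 65/292
  pi_S = 33/146

Verification (pi * P):
  57/146*4/9 + 47/292*1/9 + 65/292*5/9 + 33/146*1/3 = 57/146 = pi_P  (ok)
  57/146*1/9 + 47/292*1/9 + 65/292*2/9 + 33/146*2/9 = 47/292 = pi_Q  (ok)
  57/146*2/9 + 47/292*2/9 + 65/292*1/9 + 33/146*1/3 = 65/292 = pi_R  (ok)
  57/146*2/9 + 47/292*5/9 + 65/292*1/9 + 33/146*1/9 = 33/146 = pi_S  (ok)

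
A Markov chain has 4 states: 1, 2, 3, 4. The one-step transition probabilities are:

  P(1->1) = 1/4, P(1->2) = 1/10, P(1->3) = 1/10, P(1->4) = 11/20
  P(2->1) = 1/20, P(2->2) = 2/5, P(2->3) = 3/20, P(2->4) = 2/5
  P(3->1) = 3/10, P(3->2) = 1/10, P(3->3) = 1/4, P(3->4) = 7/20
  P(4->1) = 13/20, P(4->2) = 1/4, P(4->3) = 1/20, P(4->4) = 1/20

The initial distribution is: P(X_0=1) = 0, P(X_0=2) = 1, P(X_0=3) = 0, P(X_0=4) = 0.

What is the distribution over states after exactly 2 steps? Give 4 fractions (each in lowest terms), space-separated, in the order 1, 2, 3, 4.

Propagating the distribution step by step (d_{t+1} = d_t * P):
d_0 = (1=0, 2=1, 3=0, 4=0)
  d_1[1] = 0*1/4 + 1*1/20 + 0*3/10 + 0*13/20 = 1/20
  d_1[2] = 0*1/10 + 1*2/5 + 0*1/10 + 0*1/4 = 2/5
  d_1[3] = 0*1/10 + 1*3/20 + 0*1/4 + 0*1/20 = 3/20
  d_1[4] = 0*11/20 + 1*2/5 + 0*7/20 + 0*1/20 = 2/5
d_1 = (1=1/20, 2=2/5, 3=3/20, 4=2/5)
  d_2[1] = 1/20*1/4 + 2/5*1/20 + 3/20*3/10 + 2/5*13/20 = 27/80
  d_2[2] = 1/20*1/10 + 2/5*2/5 + 3/20*1/10 + 2/5*1/4 = 7/25
  d_2[3] = 1/20*1/10 + 2/5*3/20 + 3/20*1/4 + 2/5*1/20 = 49/400
  d_2[4] = 1/20*11/20 + 2/5*2/5 + 3/20*7/20 + 2/5*1/20 = 13/50
d_2 = (1=27/80, 2=7/25, 3=49/400, 4=13/50)

Answer: 27/80 7/25 49/400 13/50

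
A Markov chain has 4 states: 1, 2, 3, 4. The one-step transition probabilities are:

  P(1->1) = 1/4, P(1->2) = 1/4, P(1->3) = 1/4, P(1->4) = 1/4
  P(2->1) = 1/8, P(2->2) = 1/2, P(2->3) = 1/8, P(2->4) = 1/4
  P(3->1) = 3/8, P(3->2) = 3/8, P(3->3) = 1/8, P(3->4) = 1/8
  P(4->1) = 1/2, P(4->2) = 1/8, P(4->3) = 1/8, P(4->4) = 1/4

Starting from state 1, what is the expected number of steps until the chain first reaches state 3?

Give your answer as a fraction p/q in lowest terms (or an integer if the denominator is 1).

Answer: 192/35

Derivation:
Let h_i = expected steps to first reach 3 from state i.
Boundary: h_3 = 0.
First-step equations for the other states:
  h_1 = 1 + 1/4*h_1 + 1/4*h_2 + 1/4*h_3 + 1/4*h_4
  h_2 = 1 + 1/8*h_1 + 1/2*h_2 + 1/8*h_3 + 1/4*h_4
  h_4 = 1 + 1/2*h_1 + 1/8*h_2 + 1/8*h_3 + 1/4*h_4

Substituting h_3 = 0 and rearranging gives the linear system (I - Q) h = 1:
  [3/4, -1/4, -1/4] . (h_1, h_2, h_4) = 1
  [-1/8, 1/2, -1/4] . (h_1, h_2, h_4) = 1
  [-1/2, -1/8, 3/4] . (h_1, h_2, h_4) = 1

Solving yields:
  h_1 = 192/35
  h_2 = 32/5
  h_4 = 212/35

Starting state is 1, so the expected hitting time is h_1 = 192/35.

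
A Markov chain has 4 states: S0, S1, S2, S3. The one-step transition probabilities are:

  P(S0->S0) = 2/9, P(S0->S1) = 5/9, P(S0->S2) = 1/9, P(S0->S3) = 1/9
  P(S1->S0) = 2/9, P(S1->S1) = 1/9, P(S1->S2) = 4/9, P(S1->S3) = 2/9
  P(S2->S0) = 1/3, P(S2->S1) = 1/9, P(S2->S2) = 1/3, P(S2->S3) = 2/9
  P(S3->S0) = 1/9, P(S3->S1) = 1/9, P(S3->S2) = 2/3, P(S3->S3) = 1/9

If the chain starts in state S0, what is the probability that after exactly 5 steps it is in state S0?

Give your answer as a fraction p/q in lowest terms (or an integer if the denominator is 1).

Computing P^5 by repeated multiplication:
P^1 =
  S0: [2/9, 5/9, 1/9, 1/9]
  S1: [2/9, 1/9, 4/9, 2/9]
  S2: [1/3, 1/9, 1/3, 2/9]
  S3: [1/9, 1/9, 2/3, 1/9]
P^2 =
  S0: [2/9, 17/81, 31/81, 5/27]
  S1: [20/81, 17/81, 10/27, 14/81]
  S2: [19/81, 7/27, 28/81, 13/81]
  S3: [23/81, 13/81, 29/81, 16/81]
P^3 =
  S0: [178/729, 17/81, 269/729, 43/243]
  S1: [178/729, 161/729, 262/729, 128/729]
  S2: [59/243, 157/729, 265/729, 130/729]
  S3: [175/729, 173/729, 86/243, 41/243]
P^4 =
  S0: [1598/6561, 1441/6561, 2371/6561, 1151/6561]
  S1: [1592/6561, 1441/6561, 88/243, 128/729]
  S2: [59/243, 479/2187, 2380/6561, 1151/6561]
  S3: [59/243, 1429/6561, 793/2187, 1160/6561]
P^5 =
  S0: [14342/59049, 12953/59049, 7127/19683, 10373/59049]
  S1: [1594/6561, 12929/59049, 7132/19683, 10378/59049]
  S2: [14351/59049, 479/2187, 7129/19683, 10378/59049]
  S3: [14341/59049, 479/2187, 21406/59049, 10369/59049]

(P^5)[S0 -> S0] = 14342/59049

Answer: 14342/59049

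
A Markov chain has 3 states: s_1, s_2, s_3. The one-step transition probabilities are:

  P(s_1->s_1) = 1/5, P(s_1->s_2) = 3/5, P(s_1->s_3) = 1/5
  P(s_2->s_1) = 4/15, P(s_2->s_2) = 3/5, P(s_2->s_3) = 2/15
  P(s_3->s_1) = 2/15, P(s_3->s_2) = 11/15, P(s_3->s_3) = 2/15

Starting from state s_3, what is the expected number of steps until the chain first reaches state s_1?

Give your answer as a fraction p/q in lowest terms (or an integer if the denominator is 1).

Answer: 255/56

Derivation:
Let h_i = expected steps to first reach s_1 from state i.
Boundary: h_s_1 = 0.
First-step equations for the other states:
  h_s_2 = 1 + 4/15*h_s_1 + 3/5*h_s_2 + 2/15*h_s_3
  h_s_3 = 1 + 2/15*h_s_1 + 11/15*h_s_2 + 2/15*h_s_3

Substituting h_s_1 = 0 and rearranging gives the linear system (I - Q) h = 1:
  [2/5, -2/15] . (h_s_2, h_s_3) = 1
  [-11/15, 13/15] . (h_s_2, h_s_3) = 1

Solving yields:
  h_s_2 = 225/56
  h_s_3 = 255/56

Starting state is s_3, so the expected hitting time is h_s_3 = 255/56.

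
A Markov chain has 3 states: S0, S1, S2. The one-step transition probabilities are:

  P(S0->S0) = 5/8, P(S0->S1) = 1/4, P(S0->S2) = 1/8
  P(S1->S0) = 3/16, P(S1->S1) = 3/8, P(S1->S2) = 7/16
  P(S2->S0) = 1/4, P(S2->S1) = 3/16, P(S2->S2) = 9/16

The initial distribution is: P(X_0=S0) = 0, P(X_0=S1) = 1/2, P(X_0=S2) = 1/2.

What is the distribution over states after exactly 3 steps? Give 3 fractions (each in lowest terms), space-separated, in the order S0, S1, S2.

Propagating the distribution step by step (d_{t+1} = d_t * P):
d_0 = (S0=0, S1=1/2, S2=1/2)
  d_1[S0] = 0*5/8 + 1/2*3/16 + 1/2*1/4 = 7/32
  d_1[S1] = 0*1/4 + 1/2*3/8 + 1/2*3/16 = 9/32
  d_1[S2] = 0*1/8 + 1/2*7/16 + 1/2*9/16 = 1/2
d_1 = (S0=7/32, S1=9/32, S2=1/2)
  d_2[S0] = 7/32*5/8 + 9/32*3/16 + 1/2*1/4 = 161/512
  d_2[S1] = 7/32*1/4 + 9/32*3/8 + 1/2*3/16 = 65/256
  d_2[S2] = 7/32*1/8 + 9/32*7/16 + 1/2*9/16 = 221/512
d_2 = (S0=161/512, S1=65/256, S2=221/512)
  d_3[S0] = 161/512*5/8 + 65/256*3/16 + 221/512*1/4 = 721/2048
  d_3[S1] = 161/512*1/4 + 65/256*3/8 + 221/512*3/16 = 2087/8192
  d_3[S2] = 161/512*1/8 + 65/256*7/16 + 221/512*9/16 = 3221/8192
d_3 = (S0=721/2048, S1=2087/8192, S2=3221/8192)

Answer: 721/2048 2087/8192 3221/8192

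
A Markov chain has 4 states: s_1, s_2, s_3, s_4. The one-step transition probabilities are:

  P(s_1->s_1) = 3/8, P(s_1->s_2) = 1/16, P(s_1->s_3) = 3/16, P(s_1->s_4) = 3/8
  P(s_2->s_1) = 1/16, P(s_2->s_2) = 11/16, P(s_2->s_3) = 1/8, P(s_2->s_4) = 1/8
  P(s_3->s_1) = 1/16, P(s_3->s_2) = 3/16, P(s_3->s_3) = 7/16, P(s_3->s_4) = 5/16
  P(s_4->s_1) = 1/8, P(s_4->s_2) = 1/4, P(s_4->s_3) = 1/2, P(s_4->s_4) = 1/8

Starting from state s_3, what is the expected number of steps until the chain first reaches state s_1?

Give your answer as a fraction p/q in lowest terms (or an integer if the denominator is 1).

Answer: 40/3

Derivation:
Let h_i = expected steps to first reach s_1 from state i.
Boundary: h_s_1 = 0.
First-step equations for the other states:
  h_s_2 = 1 + 1/16*h_s_1 + 11/16*h_s_2 + 1/8*h_s_3 + 1/8*h_s_4
  h_s_3 = 1 + 1/16*h_s_1 + 3/16*h_s_2 + 7/16*h_s_3 + 5/16*h_s_4
  h_s_4 = 1 + 1/8*h_s_1 + 1/4*h_s_2 + 1/2*h_s_3 + 1/8*h_s_4

Substituting h_s_1 = 0 and rearranging gives the linear system (I - Q) h = 1:
  [5/16, -1/8, -1/8] . (h_s_2, h_s_3, h_s_4) = 1
  [-3/16, 9/16, -5/16] . (h_s_2, h_s_3, h_s_4) = 1
  [-1/4, -1/2, 7/8] . (h_s_2, h_s_3, h_s_4) = 1

Solving yields:
  h_s_2 = 1264/93
  h_s_3 = 40/3
  h_s_4 = 392/31

Starting state is s_3, so the expected hitting time is h_s_3 = 40/3.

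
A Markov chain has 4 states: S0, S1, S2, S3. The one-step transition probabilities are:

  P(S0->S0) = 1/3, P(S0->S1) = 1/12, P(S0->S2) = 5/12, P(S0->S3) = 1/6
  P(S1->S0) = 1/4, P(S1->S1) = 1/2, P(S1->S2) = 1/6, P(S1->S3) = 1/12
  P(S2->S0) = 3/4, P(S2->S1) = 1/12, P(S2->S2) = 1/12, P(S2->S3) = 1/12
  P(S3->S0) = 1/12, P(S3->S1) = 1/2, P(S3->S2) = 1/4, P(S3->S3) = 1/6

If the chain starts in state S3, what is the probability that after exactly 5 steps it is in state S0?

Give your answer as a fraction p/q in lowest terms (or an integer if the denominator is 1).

Computing P^5 by repeated multiplication:
P^1 =
  S0: [1/3, 1/12, 5/12, 1/6]
  S1: [1/4, 1/2, 1/6, 1/12]
  S2: [3/4, 1/12, 1/12, 1/12]
  S3: [1/12, 1/2, 1/4, 1/6]
P^2 =
  S0: [11/24, 3/16, 11/48, 1/8]
  S1: [49/144, 47/144, 2/9, 1/9]
  S2: [49/144, 11/72, 17/48, 11/72]
  S3: [17/48, 13/36, 13/72, 5/48]
P^3 =
  S0: [55/144, 41/192, 157/576, 19/144]
  S1: [641/1728, 17/64, 419/1728, 209/1728]
  S2: [743/1728, 91/432, 203/864, 215/1728]
  S3: [203/576, 479/1728, 215/864, 35/288]
P^4 =
  S0: [1369/3456, 1571/6912, 577/2304, 109/864]
  S1: [7921/20736, 1267/5184, 1723/6912, 1289/10368]
  S2: [7933/20736, 1541/6912, 2747/10368, 1343/10368]
  S3: [2651/6912, 5173/20736, 5063/20736, 283/2304]
P^5 =
  S0: [8029/20736, 19127/82944, 21179/82944, 5261/41472]
  S1: [95987/248832, 29483/124416, 15661/62208, 31235/248832]
  S2: [97733/248832, 57281/248832, 20821/82944, 31355/248832]
  S3: [3535/9216, 7417/31104, 62815/248832, 2603/20736]

(P^5)[S3 -> S0] = 3535/9216

Answer: 3535/9216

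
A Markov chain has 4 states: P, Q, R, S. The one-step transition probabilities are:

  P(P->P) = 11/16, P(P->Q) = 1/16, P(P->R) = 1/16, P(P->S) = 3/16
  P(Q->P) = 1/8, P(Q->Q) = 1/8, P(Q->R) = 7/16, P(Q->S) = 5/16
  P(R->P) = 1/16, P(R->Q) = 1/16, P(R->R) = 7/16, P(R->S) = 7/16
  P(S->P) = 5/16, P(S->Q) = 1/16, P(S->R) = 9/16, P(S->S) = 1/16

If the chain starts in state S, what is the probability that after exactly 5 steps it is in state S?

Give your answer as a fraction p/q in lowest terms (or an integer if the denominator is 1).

Computing P^5 by repeated multiplication:
P^1 =
  P: [11/16, 1/16, 1/16, 3/16]
  Q: [1/8, 1/8, 7/16, 5/16]
  R: [1/16, 1/16, 7/16, 7/16]
  S: [5/16, 1/16, 9/16, 1/16]
P^2 =
  P: [139/256, 17/256, 13/64, 3/16]
  Q: [29/128, 9/128, 55/128, 35/128]
  R: [55/256, 17/256, 15/32, 1/4]
  S: [71/256, 17/256, 21/64, 21/64]
P^3 =
  P: [1855/4096, 273/4096, 527/2048, 457/2048]
  Q: [567/2048, 137/2048, 99/256, 69/256]
  R: [1079/4096, 273/4096, 795/2048, 577/2048]
  S: [1319/4096, 273/4096, 767/2048, 485/2048]
P^4 =
  P: [26575/65536, 4369/65536, 9685/32768, 7611/32768]
  Q: [10063/32768, 2185/32768, 6019/16384, 4241/16384]
  R: [19775/65536, 4369/65536, 12253/32768, 8443/32768]
  S: [21439/65536, 4369/65536, 11349/32768, 8515/32768]
P^5 =
  P: [396543/1048576, 69905/1048576, 164873/524288, 126191/524288]
  Q: [169511/524288, 34953/524288, 92981/262144, 66931/262144]
  R: [335199/1048576, 69905/1048576, 186937/524288, 134799/524288]
  S: [352415/1048576, 69905/1048576, 182089/524288, 131039/524288]

(P^5)[S -> S] = 131039/524288

Answer: 131039/524288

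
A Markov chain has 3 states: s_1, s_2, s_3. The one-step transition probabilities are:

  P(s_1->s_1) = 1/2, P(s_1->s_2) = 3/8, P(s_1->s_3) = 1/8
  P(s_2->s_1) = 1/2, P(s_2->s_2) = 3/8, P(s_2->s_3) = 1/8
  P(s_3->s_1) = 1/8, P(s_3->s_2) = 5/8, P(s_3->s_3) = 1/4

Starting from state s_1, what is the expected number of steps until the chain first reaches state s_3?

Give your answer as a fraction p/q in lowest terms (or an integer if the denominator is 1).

Answer: 8

Derivation:
Let h_i = expected steps to first reach s_3 from state i.
Boundary: h_s_3 = 0.
First-step equations for the other states:
  h_s_1 = 1 + 1/2*h_s_1 + 3/8*h_s_2 + 1/8*h_s_3
  h_s_2 = 1 + 1/2*h_s_1 + 3/8*h_s_2 + 1/8*h_s_3

Substituting h_s_3 = 0 and rearranging gives the linear system (I - Q) h = 1:
  [1/2, -3/8] . (h_s_1, h_s_2) = 1
  [-1/2, 5/8] . (h_s_1, h_s_2) = 1

Solving yields:
  h_s_1 = 8
  h_s_2 = 8

Starting state is s_1, so the expected hitting time is h_s_1 = 8.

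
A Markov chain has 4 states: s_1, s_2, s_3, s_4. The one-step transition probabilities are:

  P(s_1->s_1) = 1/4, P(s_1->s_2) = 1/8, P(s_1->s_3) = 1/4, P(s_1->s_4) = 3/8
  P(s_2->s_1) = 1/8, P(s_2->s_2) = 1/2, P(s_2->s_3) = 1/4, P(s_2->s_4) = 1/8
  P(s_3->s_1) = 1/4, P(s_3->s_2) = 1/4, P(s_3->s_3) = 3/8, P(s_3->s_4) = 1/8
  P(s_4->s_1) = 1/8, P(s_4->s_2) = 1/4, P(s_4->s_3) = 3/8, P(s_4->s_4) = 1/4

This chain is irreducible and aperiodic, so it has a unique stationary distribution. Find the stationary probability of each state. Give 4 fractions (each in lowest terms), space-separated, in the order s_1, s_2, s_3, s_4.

The stationary distribution satisfies pi = pi * P, i.e.:
  pi_s_1 = 1/4*pi_s_1 + 1/8*pi_s_2 + 1/4*pi_s_3 + 1/8*pi_s_4
  pi_s_2 = 1/8*pi_s_1 + 1/2*pi_s_2 + 1/4*pi_s_3 + 1/4*pi_s_4
  pi_s_3 = 1/4*pi_s_1 + 1/4*pi_s_2 + 3/8*pi_s_3 + 3/8*pi_s_4
  pi_s_4 = 3/8*pi_s_1 + 1/8*pi_s_2 + 1/8*pi_s_3 + 1/4*pi_s_4
with normalization: pi_s_1 + pi_s_2 + pi_s_3 + pi_s_4 = 1.

Using the first 3 balance equations plus normalization, the linear system A*pi = b is:
  [-3/4, 1/8, 1/4, 1/8] . pi = 0
  [1/8, -1/2, 1/4, 1/4] . pi = 0
  [1/4, 1/4, -5/8, 3/8] . pi = 0
  [1, 1, 1, 1] . pi = 1

Solving yields:
  pi_s_1 = 64/341
  pi_s_2 = 103/341
  pi_s_3 = 107/341
  pi_s_4 = 67/341

Verification (pi * P):
  64/341*1/4 + 103/341*1/8 + 107/341*1/4 + 67/341*1/8 = 64/341 = pi_s_1  (ok)
  64/341*1/8 + 103/341*1/2 + 107/341*1/4 + 67/341*1/4 = 103/341 = pi_s_2  (ok)
  64/341*1/4 + 103/341*1/4 + 107/341*3/8 + 67/341*3/8 = 107/341 = pi_s_3  (ok)
  64/341*3/8 + 103/341*1/8 + 107/341*1/8 + 67/341*1/4 = 67/341 = pi_s_4  (ok)

Answer: 64/341 103/341 107/341 67/341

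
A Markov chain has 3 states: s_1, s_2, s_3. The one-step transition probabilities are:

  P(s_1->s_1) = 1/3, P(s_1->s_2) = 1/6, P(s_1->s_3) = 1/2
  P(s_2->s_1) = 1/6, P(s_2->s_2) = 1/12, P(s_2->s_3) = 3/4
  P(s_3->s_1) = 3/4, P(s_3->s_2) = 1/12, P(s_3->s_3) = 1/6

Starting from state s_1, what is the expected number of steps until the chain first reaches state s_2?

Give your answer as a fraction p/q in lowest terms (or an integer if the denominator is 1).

Let h_i = expected steps to first reach s_2 from state i.
Boundary: h_s_2 = 0.
First-step equations for the other states:
  h_s_1 = 1 + 1/3*h_s_1 + 1/6*h_s_2 + 1/2*h_s_3
  h_s_3 = 1 + 3/4*h_s_1 + 1/12*h_s_2 + 1/6*h_s_3

Substituting h_s_2 = 0 and rearranging gives the linear system (I - Q) h = 1:
  [2/3, -1/2] . (h_s_1, h_s_3) = 1
  [-3/4, 5/6] . (h_s_1, h_s_3) = 1

Solving yields:
  h_s_1 = 96/13
  h_s_3 = 102/13

Starting state is s_1, so the expected hitting time is h_s_1 = 96/13.

Answer: 96/13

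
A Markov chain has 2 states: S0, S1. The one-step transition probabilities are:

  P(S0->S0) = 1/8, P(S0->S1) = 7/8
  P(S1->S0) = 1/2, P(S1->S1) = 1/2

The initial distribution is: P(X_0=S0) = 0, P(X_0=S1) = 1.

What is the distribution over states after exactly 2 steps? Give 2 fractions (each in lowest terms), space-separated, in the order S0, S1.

Answer: 5/16 11/16

Derivation:
Propagating the distribution step by step (d_{t+1} = d_t * P):
d_0 = (S0=0, S1=1)
  d_1[S0] = 0*1/8 + 1*1/2 = 1/2
  d_1[S1] = 0*7/8 + 1*1/2 = 1/2
d_1 = (S0=1/2, S1=1/2)
  d_2[S0] = 1/2*1/8 + 1/2*1/2 = 5/16
  d_2[S1] = 1/2*7/8 + 1/2*1/2 = 11/16
d_2 = (S0=5/16, S1=11/16)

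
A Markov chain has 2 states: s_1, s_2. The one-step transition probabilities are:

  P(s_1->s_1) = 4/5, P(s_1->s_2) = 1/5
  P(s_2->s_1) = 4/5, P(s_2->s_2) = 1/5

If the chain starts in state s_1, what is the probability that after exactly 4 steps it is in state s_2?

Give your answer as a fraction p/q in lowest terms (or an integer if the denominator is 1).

Answer: 1/5

Derivation:
Computing P^4 by repeated multiplication:
P^1 =
  s_1: [4/5, 1/5]
  s_2: [4/5, 1/5]
P^2 =
  s_1: [4/5, 1/5]
  s_2: [4/5, 1/5]
P^3 =
  s_1: [4/5, 1/5]
  s_2: [4/5, 1/5]
P^4 =
  s_1: [4/5, 1/5]
  s_2: [4/5, 1/5]

(P^4)[s_1 -> s_2] = 1/5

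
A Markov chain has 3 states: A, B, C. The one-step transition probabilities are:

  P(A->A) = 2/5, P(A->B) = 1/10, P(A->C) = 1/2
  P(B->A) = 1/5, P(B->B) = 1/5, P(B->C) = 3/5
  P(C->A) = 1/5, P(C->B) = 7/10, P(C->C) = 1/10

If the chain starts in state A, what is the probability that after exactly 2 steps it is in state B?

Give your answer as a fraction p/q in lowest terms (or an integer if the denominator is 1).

Computing P^2 by repeated multiplication:
P^1 =
  A: [2/5, 1/10, 1/2]
  B: [1/5, 1/5, 3/5]
  C: [1/5, 7/10, 1/10]
P^2 =
  A: [7/25, 41/100, 31/100]
  B: [6/25, 12/25, 7/25]
  C: [6/25, 23/100, 53/100]

(P^2)[A -> B] = 41/100

Answer: 41/100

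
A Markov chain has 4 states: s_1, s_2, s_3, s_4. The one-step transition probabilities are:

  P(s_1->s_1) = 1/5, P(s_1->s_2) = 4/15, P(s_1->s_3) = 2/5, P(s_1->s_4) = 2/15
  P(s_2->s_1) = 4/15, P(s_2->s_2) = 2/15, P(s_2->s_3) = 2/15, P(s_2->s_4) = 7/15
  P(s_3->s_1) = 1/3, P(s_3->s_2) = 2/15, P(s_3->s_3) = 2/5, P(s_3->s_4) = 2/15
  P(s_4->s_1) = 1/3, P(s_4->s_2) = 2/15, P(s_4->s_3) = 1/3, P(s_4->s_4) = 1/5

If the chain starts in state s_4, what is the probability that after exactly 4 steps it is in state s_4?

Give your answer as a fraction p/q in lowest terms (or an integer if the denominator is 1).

Computing P^4 by repeated multiplication:
P^1 =
  s_1: [1/5, 4/15, 2/5, 2/15]
  s_2: [4/15, 2/15, 2/15, 7/15]
  s_3: [1/3, 2/15, 2/5, 2/15]
  s_4: [1/3, 2/15, 1/3, 1/5]
P^2 =
  s_1: [13/45, 4/25, 8/25, 52/225]
  s_2: [13/45, 38/225, 1/3, 47/225]
  s_3: [7/25, 8/45, 16/45, 14/75]
  s_4: [7/25, 8/45, 79/225, 43/225]
P^3 =
  s_1: [959/3375, 116/675, 1154/3375, 682/3375]
  s_2: [319/1125, 116/675, 1151/3375, 229/1125]
  s_3: [959/3375, 64/375, 1148/3375, 692/3375]
  s_4: [959/3375, 64/375, 1147/3375, 77/375]
P^4 =
  s_1: [14377/50625, 8668/50625, 17248/50625, 1148/5625]
  s_2: [14381/50625, 2888/16875, 17243/50625, 10337/50625]
  s_3: [14381/50625, 8668/50625, 17254/50625, 10322/50625]
  s_4: [14381/50625, 8668/50625, 213/625, 1147/5625]

(P^4)[s_4 -> s_4] = 1147/5625

Answer: 1147/5625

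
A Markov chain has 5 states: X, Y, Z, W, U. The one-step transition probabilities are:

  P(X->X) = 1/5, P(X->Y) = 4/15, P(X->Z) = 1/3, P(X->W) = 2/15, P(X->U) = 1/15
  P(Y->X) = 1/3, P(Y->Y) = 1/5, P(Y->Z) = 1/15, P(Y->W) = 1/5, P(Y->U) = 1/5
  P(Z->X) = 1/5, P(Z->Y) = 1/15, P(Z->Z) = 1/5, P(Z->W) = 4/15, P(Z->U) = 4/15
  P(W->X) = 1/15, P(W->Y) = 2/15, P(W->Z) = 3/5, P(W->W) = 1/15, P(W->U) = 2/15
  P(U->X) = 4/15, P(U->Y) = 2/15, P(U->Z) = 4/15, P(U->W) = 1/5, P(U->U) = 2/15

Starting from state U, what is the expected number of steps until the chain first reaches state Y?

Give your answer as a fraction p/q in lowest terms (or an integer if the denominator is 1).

Let h_i = expected steps to first reach Y from state i.
Boundary: h_Y = 0.
First-step equations for the other states:
  h_X = 1 + 1/5*h_X + 4/15*h_Y + 1/3*h_Z + 2/15*h_W + 1/15*h_U
  h_Z = 1 + 1/5*h_X + 1/15*h_Y + 1/5*h_Z + 4/15*h_W + 4/15*h_U
  h_W = 1 + 1/15*h_X + 2/15*h_Y + 3/5*h_Z + 1/15*h_W + 2/15*h_U
  h_U = 1 + 4/15*h_X + 2/15*h_Y + 4/15*h_Z + 1/5*h_W + 2/15*h_U

Substituting h_Y = 0 and rearranging gives the linear system (I - Q) h = 1:
  [4/5, -1/3, -2/15, -1/15] . (h_X, h_Z, h_W, h_U) = 1
  [-1/5, 4/5, -4/15, -4/15] . (h_X, h_Z, h_W, h_U) = 1
  [-1/15, -3/5, 14/15, -2/15] . (h_X, h_Z, h_W, h_U) = 1
  [-4/15, -4/15, -1/5, 13/15] . (h_X, h_Z, h_W, h_U) = 1

Solving yields:
  h_X = 18585/2927
  h_Z = 22740/2927
  h_W = 22110/2927
  h_U = 21195/2927

Starting state is U, so the expected hitting time is h_U = 21195/2927.

Answer: 21195/2927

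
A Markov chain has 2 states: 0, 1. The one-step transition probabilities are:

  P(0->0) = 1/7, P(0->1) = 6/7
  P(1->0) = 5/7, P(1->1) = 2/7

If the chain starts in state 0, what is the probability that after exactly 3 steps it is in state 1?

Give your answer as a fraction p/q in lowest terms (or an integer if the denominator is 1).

Answer: 222/343

Derivation:
Computing P^3 by repeated multiplication:
P^1 =
  0: [1/7, 6/7]
  1: [5/7, 2/7]
P^2 =
  0: [31/49, 18/49]
  1: [15/49, 34/49]
P^3 =
  0: [121/343, 222/343]
  1: [185/343, 158/343]

(P^3)[0 -> 1] = 222/343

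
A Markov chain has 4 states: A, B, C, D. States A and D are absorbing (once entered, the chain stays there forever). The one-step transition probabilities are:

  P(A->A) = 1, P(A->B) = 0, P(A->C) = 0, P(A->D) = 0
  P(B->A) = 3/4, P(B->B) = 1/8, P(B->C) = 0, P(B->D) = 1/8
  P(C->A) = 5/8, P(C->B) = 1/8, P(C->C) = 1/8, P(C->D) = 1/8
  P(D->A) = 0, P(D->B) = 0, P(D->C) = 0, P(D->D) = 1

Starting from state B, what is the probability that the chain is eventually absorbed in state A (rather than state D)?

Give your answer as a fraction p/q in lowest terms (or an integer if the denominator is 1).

Answer: 6/7

Derivation:
Let a_i = P(absorbed in A | start in state i).
Boundary conditions: a_A = 1, a_D = 0.
For each transient state i, a_i = sum_j P(i->j) * a_j:
  a_B = 3/4*a_A + 1/8*a_B + 0*a_C + 1/8*a_D
  a_C = 5/8*a_A + 1/8*a_B + 1/8*a_C + 1/8*a_D

Substituting a_A = 1 and a_D = 0, rearrange to (I - Q) a = r where r[i] = P(i -> A):
  [7/8, 0] . (a_B, a_C) = 3/4
  [-1/8, 7/8] . (a_B, a_C) = 5/8

Solving yields:
  a_B = 6/7
  a_C = 41/49

Starting state is B, so the absorption probability is a_B = 6/7.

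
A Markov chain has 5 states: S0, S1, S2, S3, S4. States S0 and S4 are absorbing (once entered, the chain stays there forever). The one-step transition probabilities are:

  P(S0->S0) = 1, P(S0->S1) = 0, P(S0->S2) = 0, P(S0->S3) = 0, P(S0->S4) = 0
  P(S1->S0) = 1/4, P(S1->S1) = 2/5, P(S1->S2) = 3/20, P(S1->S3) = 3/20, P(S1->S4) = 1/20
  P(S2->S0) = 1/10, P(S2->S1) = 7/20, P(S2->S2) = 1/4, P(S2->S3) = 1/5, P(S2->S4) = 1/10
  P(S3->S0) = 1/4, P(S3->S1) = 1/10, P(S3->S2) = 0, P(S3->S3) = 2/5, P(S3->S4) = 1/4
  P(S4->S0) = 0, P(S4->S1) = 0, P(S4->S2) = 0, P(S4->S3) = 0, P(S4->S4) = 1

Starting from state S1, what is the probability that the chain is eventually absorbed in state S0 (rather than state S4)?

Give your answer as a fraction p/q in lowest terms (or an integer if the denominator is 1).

Answer: 419/598

Derivation:
Let a_i = P(absorbed in S0 | start in state i).
Boundary conditions: a_S0 = 1, a_S4 = 0.
For each transient state i, a_i = sum_j P(i->j) * a_j:
  a_S1 = 1/4*a_S0 + 2/5*a_S1 + 3/20*a_S2 + 3/20*a_S3 + 1/20*a_S4
  a_S2 = 1/10*a_S0 + 7/20*a_S1 + 1/4*a_S2 + 1/5*a_S3 + 1/10*a_S4
  a_S3 = 1/4*a_S0 + 1/10*a_S1 + 0*a_S2 + 2/5*a_S3 + 1/4*a_S4

Substituting a_S0 = 1 and a_S4 = 0, rearrange to (I - Q) a = r where r[i] = P(i -> S0):
  [3/5, -3/20, -3/20] . (a_S1, a_S2, a_S3) = 1/4
  [-7/20, 3/4, -1/5] . (a_S1, a_S2, a_S3) = 1/10
  [-1/10, 0, 3/5] . (a_S1, a_S2, a_S3) = 1/4

Solving yields:
  a_S1 = 419/598
  a_S2 = 47/78
  a_S3 = 319/598

Starting state is S1, so the absorption probability is a_S1 = 419/598.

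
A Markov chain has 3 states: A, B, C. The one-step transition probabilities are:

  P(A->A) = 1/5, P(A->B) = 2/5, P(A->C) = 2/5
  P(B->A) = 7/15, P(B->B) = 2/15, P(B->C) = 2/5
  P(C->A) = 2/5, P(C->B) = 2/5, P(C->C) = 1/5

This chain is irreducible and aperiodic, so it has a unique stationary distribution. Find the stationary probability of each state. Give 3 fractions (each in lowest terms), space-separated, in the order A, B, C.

Answer: 20/57 6/19 1/3

Derivation:
The stationary distribution satisfies pi = pi * P, i.e.:
  pi_A = 1/5*pi_A + 7/15*pi_B + 2/5*pi_C
  pi_B = 2/5*pi_A + 2/15*pi_B + 2/5*pi_C
  pi_C = 2/5*pi_A + 2/5*pi_B + 1/5*pi_C
with normalization: pi_A + pi_B + pi_C = 1.

Using the first 2 balance equations plus normalization, the linear system A*pi = b is:
  [-4/5, 7/15, 2/5] . pi = 0
  [2/5, -13/15, 2/5] . pi = 0
  [1, 1, 1] . pi = 1

Solving yields:
  pi_A = 20/57
  pi_B = 6/19
  pi_C = 1/3

Verification (pi * P):
  20/57*1/5 + 6/19*7/15 + 1/3*2/5 = 20/57 = pi_A  (ok)
  20/57*2/5 + 6/19*2/15 + 1/3*2/5 = 6/19 = pi_B  (ok)
  20/57*2/5 + 6/19*2/5 + 1/3*1/5 = 1/3 = pi_C  (ok)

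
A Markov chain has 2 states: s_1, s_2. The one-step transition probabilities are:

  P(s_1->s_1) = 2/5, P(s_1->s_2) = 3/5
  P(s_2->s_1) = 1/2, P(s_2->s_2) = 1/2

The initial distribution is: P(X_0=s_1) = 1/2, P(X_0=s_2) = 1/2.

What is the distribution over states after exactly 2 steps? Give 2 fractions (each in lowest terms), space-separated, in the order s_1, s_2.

Propagating the distribution step by step (d_{t+1} = d_t * P):
d_0 = (s_1=1/2, s_2=1/2)
  d_1[s_1] = 1/2*2/5 + 1/2*1/2 = 9/20
  d_1[s_2] = 1/2*3/5 + 1/2*1/2 = 11/20
d_1 = (s_1=9/20, s_2=11/20)
  d_2[s_1] = 9/20*2/5 + 11/20*1/2 = 91/200
  d_2[s_2] = 9/20*3/5 + 11/20*1/2 = 109/200
d_2 = (s_1=91/200, s_2=109/200)

Answer: 91/200 109/200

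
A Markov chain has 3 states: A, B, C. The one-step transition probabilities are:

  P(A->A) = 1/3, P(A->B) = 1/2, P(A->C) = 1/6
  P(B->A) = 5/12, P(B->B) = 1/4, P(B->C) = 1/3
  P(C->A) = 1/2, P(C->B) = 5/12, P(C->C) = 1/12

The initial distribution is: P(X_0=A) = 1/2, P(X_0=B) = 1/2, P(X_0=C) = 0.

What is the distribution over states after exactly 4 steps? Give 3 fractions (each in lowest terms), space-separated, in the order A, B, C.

Propagating the distribution step by step (d_{t+1} = d_t * P):
d_0 = (A=1/2, B=1/2, C=0)
  d_1[A] = 1/2*1/3 + 1/2*5/12 + 0*1/2 = 3/8
  d_1[B] = 1/2*1/2 + 1/2*1/4 + 0*5/12 = 3/8
  d_1[C] = 1/2*1/6 + 1/2*1/3 + 0*1/12 = 1/4
d_1 = (A=3/8, B=3/8, C=1/4)
  d_2[A] = 3/8*1/3 + 3/8*5/12 + 1/4*1/2 = 13/32
  d_2[B] = 3/8*1/2 + 3/8*1/4 + 1/4*5/12 = 37/96
  d_2[C] = 3/8*1/6 + 3/8*1/3 + 1/4*1/12 = 5/24
d_2 = (A=13/32, B=37/96, C=5/24)
  d_3[A] = 13/32*1/3 + 37/96*5/12 + 5/24*1/2 = 461/1152
  d_3[B] = 13/32*1/2 + 37/96*1/4 + 5/24*5/12 = 445/1152
  d_3[C] = 13/32*1/6 + 37/96*1/3 + 5/24*1/12 = 41/192
d_3 = (A=461/1152, B=445/1152, C=41/192)
  d_4[A] = 461/1152*1/3 + 445/1152*5/12 + 41/192*1/2 = 5545/13824
  d_4[B] = 461/1152*1/2 + 445/1152*1/4 + 41/192*5/12 = 1777/4608
  d_4[C] = 461/1152*1/6 + 445/1152*1/3 + 41/192*1/12 = 737/3456
d_4 = (A=5545/13824, B=1777/4608, C=737/3456)

Answer: 5545/13824 1777/4608 737/3456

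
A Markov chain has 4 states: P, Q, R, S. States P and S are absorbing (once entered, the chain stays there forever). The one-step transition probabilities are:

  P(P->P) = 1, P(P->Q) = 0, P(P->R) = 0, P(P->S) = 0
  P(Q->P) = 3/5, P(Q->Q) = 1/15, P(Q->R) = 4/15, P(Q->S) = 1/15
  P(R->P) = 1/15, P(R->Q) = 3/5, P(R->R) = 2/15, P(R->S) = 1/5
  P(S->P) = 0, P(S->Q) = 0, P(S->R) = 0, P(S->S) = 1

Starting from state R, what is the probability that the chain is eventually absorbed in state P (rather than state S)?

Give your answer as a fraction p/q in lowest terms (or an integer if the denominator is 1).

Answer: 95/146

Derivation:
Let a_i = P(absorbed in P | start in state i).
Boundary conditions: a_P = 1, a_S = 0.
For each transient state i, a_i = sum_j P(i->j) * a_j:
  a_Q = 3/5*a_P + 1/15*a_Q + 4/15*a_R + 1/15*a_S
  a_R = 1/15*a_P + 3/5*a_Q + 2/15*a_R + 1/5*a_S

Substituting a_P = 1 and a_S = 0, rearrange to (I - Q) a = r where r[i] = P(i -> P):
  [14/15, -4/15] . (a_Q, a_R) = 3/5
  [-3/5, 13/15] . (a_Q, a_R) = 1/15

Solving yields:
  a_Q = 121/146
  a_R = 95/146

Starting state is R, so the absorption probability is a_R = 95/146.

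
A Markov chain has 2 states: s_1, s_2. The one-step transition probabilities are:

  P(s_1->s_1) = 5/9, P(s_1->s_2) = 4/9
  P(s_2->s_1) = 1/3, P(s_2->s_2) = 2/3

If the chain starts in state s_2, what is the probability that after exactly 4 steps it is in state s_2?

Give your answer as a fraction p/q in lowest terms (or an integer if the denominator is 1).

Answer: 1252/2187

Derivation:
Computing P^4 by repeated multiplication:
P^1 =
  s_1: [5/9, 4/9]
  s_2: [1/3, 2/3]
P^2 =
  s_1: [37/81, 44/81]
  s_2: [11/27, 16/27]
P^3 =
  s_1: [317/729, 412/729]
  s_2: [103/243, 140/243]
P^4 =
  s_1: [2821/6561, 3740/6561]
  s_2: [935/2187, 1252/2187]

(P^4)[s_2 -> s_2] = 1252/2187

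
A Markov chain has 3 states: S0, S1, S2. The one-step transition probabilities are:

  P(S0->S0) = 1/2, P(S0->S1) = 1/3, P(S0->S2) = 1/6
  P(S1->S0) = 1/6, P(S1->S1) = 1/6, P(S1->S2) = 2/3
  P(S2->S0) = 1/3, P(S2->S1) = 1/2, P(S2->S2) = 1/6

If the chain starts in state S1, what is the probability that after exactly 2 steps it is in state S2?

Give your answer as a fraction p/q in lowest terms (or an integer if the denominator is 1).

Answer: 1/4

Derivation:
Computing P^2 by repeated multiplication:
P^1 =
  S0: [1/2, 1/3, 1/6]
  S1: [1/6, 1/6, 2/3]
  S2: [1/3, 1/2, 1/6]
P^2 =
  S0: [13/36, 11/36, 1/3]
  S1: [1/3, 5/12, 1/4]
  S2: [11/36, 5/18, 5/12]

(P^2)[S1 -> S2] = 1/4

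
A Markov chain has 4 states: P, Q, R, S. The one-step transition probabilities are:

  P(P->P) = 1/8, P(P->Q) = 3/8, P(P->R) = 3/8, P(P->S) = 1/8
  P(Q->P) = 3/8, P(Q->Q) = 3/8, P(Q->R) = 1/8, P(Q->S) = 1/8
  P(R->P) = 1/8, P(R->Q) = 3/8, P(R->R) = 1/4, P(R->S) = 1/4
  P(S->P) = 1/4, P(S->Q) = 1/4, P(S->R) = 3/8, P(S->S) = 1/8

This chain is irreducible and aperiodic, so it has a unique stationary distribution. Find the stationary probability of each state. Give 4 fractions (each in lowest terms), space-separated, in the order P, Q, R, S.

The stationary distribution satisfies pi = pi * P, i.e.:
  pi_P = 1/8*pi_P + 3/8*pi_Q + 1/8*pi_R + 1/4*pi_S
  pi_Q = 3/8*pi_P + 3/8*pi_Q + 3/8*pi_R + 1/4*pi_S
  pi_R = 3/8*pi_P + 1/8*pi_Q + 1/4*pi_R + 3/8*pi_S
  pi_S = 1/8*pi_P + 1/8*pi_Q + 1/4*pi_R + 1/8*pi_S
with normalization: pi_P + pi_Q + pi_R + pi_S = 1.

Using the first 3 balance equations plus normalization, the linear system A*pi = b is:
  [-7/8, 3/8, 1/8, 1/4] . pi = 0
  [3/8, -5/8, 3/8, 1/4] . pi = 0
  [3/8, 1/8, -3/4, 3/8] . pi = 0
  [1, 1, 1, 1] . pi = 1

Solving yields:
  pi_P = 67/287
  pi_Q = 102/287
  pi_R = 73/287
  pi_S = 45/287

Verification (pi * P):
  67/287*1/8 + 102/287*3/8 + 73/287*1/8 + 45/287*1/4 = 67/287 = pi_P  (ok)
  67/287*3/8 + 102/287*3/8 + 73/287*3/8 + 45/287*1/4 = 102/287 = pi_Q  (ok)
  67/287*3/8 + 102/287*1/8 + 73/287*1/4 + 45/287*3/8 = 73/287 = pi_R  (ok)
  67/287*1/8 + 102/287*1/8 + 73/287*1/4 + 45/287*1/8 = 45/287 = pi_S  (ok)

Answer: 67/287 102/287 73/287 45/287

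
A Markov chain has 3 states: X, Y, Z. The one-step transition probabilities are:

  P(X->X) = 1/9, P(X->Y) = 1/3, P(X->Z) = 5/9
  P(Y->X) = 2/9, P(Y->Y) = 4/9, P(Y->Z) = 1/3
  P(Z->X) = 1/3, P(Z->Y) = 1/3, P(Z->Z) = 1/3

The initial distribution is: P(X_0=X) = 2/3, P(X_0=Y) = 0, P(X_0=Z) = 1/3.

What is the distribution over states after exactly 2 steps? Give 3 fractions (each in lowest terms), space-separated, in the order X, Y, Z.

Answer: 62/243 10/27 91/243

Derivation:
Propagating the distribution step by step (d_{t+1} = d_t * P):
d_0 = (X=2/3, Y=0, Z=1/3)
  d_1[X] = 2/3*1/9 + 0*2/9 + 1/3*1/3 = 5/27
  d_1[Y] = 2/3*1/3 + 0*4/9 + 1/3*1/3 = 1/3
  d_1[Z] = 2/3*5/9 + 0*1/3 + 1/3*1/3 = 13/27
d_1 = (X=5/27, Y=1/3, Z=13/27)
  d_2[X] = 5/27*1/9 + 1/3*2/9 + 13/27*1/3 = 62/243
  d_2[Y] = 5/27*1/3 + 1/3*4/9 + 13/27*1/3 = 10/27
  d_2[Z] = 5/27*5/9 + 1/3*1/3 + 13/27*1/3 = 91/243
d_2 = (X=62/243, Y=10/27, Z=91/243)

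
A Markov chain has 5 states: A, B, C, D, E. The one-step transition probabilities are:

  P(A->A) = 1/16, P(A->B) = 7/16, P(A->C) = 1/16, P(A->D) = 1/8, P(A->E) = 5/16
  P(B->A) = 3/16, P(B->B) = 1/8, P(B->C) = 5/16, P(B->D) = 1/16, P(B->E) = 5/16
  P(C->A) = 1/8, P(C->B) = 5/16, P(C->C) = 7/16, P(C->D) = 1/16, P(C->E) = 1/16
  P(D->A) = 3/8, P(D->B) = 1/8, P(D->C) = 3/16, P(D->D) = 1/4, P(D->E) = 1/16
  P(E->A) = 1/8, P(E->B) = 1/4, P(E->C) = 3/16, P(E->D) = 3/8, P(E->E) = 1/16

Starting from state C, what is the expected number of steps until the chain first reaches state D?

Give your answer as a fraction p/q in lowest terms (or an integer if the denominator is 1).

Let h_i = expected steps to first reach D from state i.
Boundary: h_D = 0.
First-step equations for the other states:
  h_A = 1 + 1/16*h_A + 7/16*h_B + 1/16*h_C + 1/8*h_D + 5/16*h_E
  h_B = 1 + 3/16*h_A + 1/8*h_B + 5/16*h_C + 1/16*h_D + 5/16*h_E
  h_C = 1 + 1/8*h_A + 5/16*h_B + 7/16*h_C + 1/16*h_D + 1/16*h_E
  h_E = 1 + 1/8*h_A + 1/4*h_B + 3/16*h_C + 3/8*h_D + 1/16*h_E

Substituting h_D = 0 and rearranging gives the linear system (I - Q) h = 1:
  [15/16, -7/16, -1/16, -5/16] . (h_A, h_B, h_C, h_E) = 1
  [-3/16, 7/8, -5/16, -5/16] . (h_A, h_B, h_C, h_E) = 1
  [-1/8, -5/16, 9/16, -1/16] . (h_A, h_B, h_C, h_E) = 1
  [-1/8, -1/4, -3/16, 15/16] . (h_A, h_B, h_C, h_E) = 1

Solving yields:
  h_A = 17920/2537
  h_B = 19328/2537
  h_C = 20832/2537
  h_E = 14416/2537

Starting state is C, so the expected hitting time is h_C = 20832/2537.

Answer: 20832/2537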